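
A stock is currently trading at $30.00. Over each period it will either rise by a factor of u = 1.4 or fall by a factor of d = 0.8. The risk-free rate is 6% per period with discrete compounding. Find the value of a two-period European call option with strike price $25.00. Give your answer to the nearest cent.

Risk-neutral probability p = (1 + 0.06 − 0.8)/(1.4 − 0.8) = 0.2600/0.6000 = 0.4333
Terminal stock prices: S_uu = 58.8, S_ud = 33.6, S_dd = 19.2
Terminal payoffs (S − K): max(33.8, 0) = 33.8, max(8.6, 0) = 8.6, max(-5.8, 0) = 0
Node u (S = 42): V_u = 1/1.06·[0.4333·33.8000 + 0.5667·8.6000] = 18.4151
Node d (S = 24): V_d = 1/1.06·[0.4333·8.6000 + 0.5667·0.0000] = 3.5157
Node 0 (S = 30): V_0 = 1/1.06·[0.4333·18.4151 + 0.5667·3.5157] = 9.4077

$9.41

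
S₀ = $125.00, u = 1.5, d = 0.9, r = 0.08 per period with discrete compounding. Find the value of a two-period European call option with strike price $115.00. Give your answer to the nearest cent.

Risk-neutral probability p = (1 + 0.08 − 0.9)/(1.5 − 0.9) = 0.1800/0.6000 = 0.3000
Terminal stock prices: S_uu = 281.2, S_ud = 168.8, S_dd = 101.2
Terminal payoffs (S − K): max(166.2, 0) = 166.2, max(53.75, 0) = 53.75, max(-13.75, 0) = 0
Node u (S = 187.5): V_u = 1/1.08·[0.3000·166.2500 + 0.7000·53.7500] = 81.0185
Node d (S = 112.5): V_d = 1/1.08·[0.3000·53.7500 + 0.7000·0.0000] = 14.9306
Node 0 (S = 125): V_0 = 1/1.08·[0.3000·81.0185 + 0.7000·14.9306] = 32.1824

$32.18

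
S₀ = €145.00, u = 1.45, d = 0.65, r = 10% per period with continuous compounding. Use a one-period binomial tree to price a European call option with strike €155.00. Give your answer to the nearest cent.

Risk-neutral probability p = (e^0.1 − 0.65)/(1.45 − 0.65) = 0.4552/0.8000 = 0.5690
Terminal stock prices: S_u = 210.2, S_d = 94.25
Terminal payoffs (S − K): max(55.25, 0) = 55.25, max(-60.75, 0) = 0
Node 0 (S = 145): V_0 = e^(−0.1)·[0.5690·55.2500 + 0.4310·0.0000] = 28.4438

€28.44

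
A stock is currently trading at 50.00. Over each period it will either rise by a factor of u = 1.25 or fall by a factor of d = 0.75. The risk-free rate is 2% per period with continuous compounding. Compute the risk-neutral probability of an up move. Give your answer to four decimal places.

p = 0.5404

Risk-neutral probability p = (e^0.02 − 0.75)/(1.25 − 0.75) = 0.2702/0.5000 = 0.5404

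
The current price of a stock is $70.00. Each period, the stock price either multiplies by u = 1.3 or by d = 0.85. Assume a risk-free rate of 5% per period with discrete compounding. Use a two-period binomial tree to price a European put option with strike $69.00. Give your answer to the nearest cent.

Risk-neutral probability p = (1 + 0.05 − 0.85)/(1.3 − 0.85) = 0.2000/0.4500 = 0.4444
Terminal stock prices: S_uu = 118.3, S_ud = 77.35, S_dd = 50.57
Terminal payoffs (K − S): max(-49.3, 0) = 0, max(-8.35, 0) = 0, max(18.43, 0) = 18.43
Node u (S = 91): V_u = 1/1.05·[0.4444·0.0000 + 0.5556·0.0000] = 0.0000
Node d (S = 59.5): V_d = 1/1.05·[0.4444·0.0000 + 0.5556·18.4250] = 9.7487
Node 0 (S = 70): V_0 = 1/1.05·[0.4444·0.0000 + 0.5556·9.7487] = 5.1580

$5.16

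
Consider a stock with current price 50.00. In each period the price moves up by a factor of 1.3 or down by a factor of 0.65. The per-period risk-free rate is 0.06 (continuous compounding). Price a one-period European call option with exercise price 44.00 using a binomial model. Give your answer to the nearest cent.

12.53

Risk-neutral probability p = (e^0.06 − 0.65)/(1.3 − 0.65) = 0.4118/0.6500 = 0.6336
Terminal stock prices: S_u = 65, S_d = 32.5
Terminal payoffs (S − K): max(21, 0) = 21, max(-11.5, 0) = 0
Node 0 (S = 50): V_0 = e^(−0.06)·[0.6336·21.0000 + 0.3664·0.0000] = 12.5306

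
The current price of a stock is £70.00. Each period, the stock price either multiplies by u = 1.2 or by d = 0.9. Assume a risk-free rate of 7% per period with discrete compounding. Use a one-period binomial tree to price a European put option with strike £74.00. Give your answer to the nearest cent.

Risk-neutral probability p = (1 + 0.07 − 0.9)/(1.2 − 0.9) = 0.1700/0.3000 = 0.5667
Terminal stock prices: S_u = 84, S_d = 63
Terminal payoffs (K − S): max(-10, 0) = 0, max(11, 0) = 11
Node 0 (S = 70): V_0 = 1/1.07·[0.5667·0.0000 + 0.4333·11.0000] = 4.4548

£4.45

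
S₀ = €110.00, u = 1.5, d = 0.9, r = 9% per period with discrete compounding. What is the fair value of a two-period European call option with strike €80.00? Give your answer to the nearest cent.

Risk-neutral probability p = (1 + 0.09 − 0.9)/(1.5 − 0.9) = 0.1900/0.6000 = 0.3167
Terminal stock prices: S_uu = 247.5, S_ud = 148.5, S_dd = 89.1
Terminal payoffs (S − K): max(167.5, 0) = 167.5, max(68.5, 0) = 68.5, max(9.1, 0) = 9.1
Node u (S = 165): V_u = 1/1.09·[0.3167·167.5000 + 0.6833·68.5000] = 91.6055
Node d (S = 99): V_d = 1/1.09·[0.3167·68.5000 + 0.6833·9.1000] = 25.6055
Node 0 (S = 110): V_0 = 1/1.09·[0.3167·91.6055 + 0.6833·25.6055] = 42.6656

€42.67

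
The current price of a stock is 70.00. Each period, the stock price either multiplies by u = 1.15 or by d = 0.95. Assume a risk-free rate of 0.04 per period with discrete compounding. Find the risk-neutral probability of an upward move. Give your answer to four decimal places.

p = 0.4500

Risk-neutral probability p = (1 + 0.04 − 0.95)/(1.15 − 0.95) = 0.0900/0.2000 = 0.4500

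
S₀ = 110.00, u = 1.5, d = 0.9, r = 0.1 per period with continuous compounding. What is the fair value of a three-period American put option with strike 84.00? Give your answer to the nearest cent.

Risk-neutral probability p = (e^0.1 − 0.9)/(1.5 − 0.9) = 0.2052/0.6000 = 0.3420
Terminal stock prices: S_uuu = 371.2, S_uud = 222.8, S_udd = 133.7, S_ddd = 80.19
Terminal payoffs (K − S): max(-287.2, 0) = 0, max(-138.8, 0) = 0, max(-49.65, 0) = 0, max(3.81, 0) = 3.81
Node uu (S = 247.5): continuation = e^(−0.1)·[0.3420·0.0000 + 0.6580·0.0000] = 0.0000; exercise value = 0.0000 ≤ continuation, so V_uu = 0.0000
Node ud (S = 148.5): continuation = e^(−0.1)·[0.3420·0.0000 + 0.6580·0.0000] = 0.0000; exercise value = 0.0000 ≤ continuation, so V_ud = 0.0000
Node dd (S = 89.1): continuation = e^(−0.1)·[0.3420·0.0000 + 0.6580·3.8100] = 2.2686; exercise value = 0.0000 ≤ continuation, so V_dd = 2.2686
Node u (S = 165): continuation = e^(−0.1)·[0.3420·0.0000 + 0.6580·0.0000] = 0.0000; exercise value = 0.0000 ≤ continuation, so V_u = 0.0000
Node d (S = 99): continuation = e^(−0.1)·[0.3420·0.0000 + 0.6580·2.2686] = 1.3508; exercise value = 0.0000 ≤ continuation, so V_d = 1.3508
Node 0 (S = 110): continuation = e^(−0.1)·[0.3420·0.0000 + 0.6580·1.3508] = 0.8043; exercise value = 0.0000 ≤ continuation, so V_0 = 0.8043

0.80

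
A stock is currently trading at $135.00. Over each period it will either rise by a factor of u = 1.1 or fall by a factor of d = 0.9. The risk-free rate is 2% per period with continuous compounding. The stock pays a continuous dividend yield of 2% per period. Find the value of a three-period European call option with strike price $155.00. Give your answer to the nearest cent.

Per-period risk-free factor R = e^0.02 = 1.0202; dividend-adjusted growth = e^(0.02−0.02) = 1.0000.
Risk-neutral probability p = (1.0000 − 0.9)/(1.1 − 0.9) = 0.1000/0.2000 = 0.5000
Terminal stock prices: S_uuu = 179.7, S_uud = 147, S_udd = 120.3, S_ddd = 98.42
Terminal payoffs (S − K): max(24.69, 0) = 24.69, max(-7.985, 0) = 0, max(-34.71, 0) = 0, max(-56.58, 0) = 0
Node uu (S = 163.4): V_uu = e^(−0.02)·[0.5000·24.6850 + 0.5000·0.0000] = 12.0981
Node ud (S = 133.7): V_ud = e^(−0.02)·[0.5000·0.0000 + 0.5000·0.0000] = 0.0000
Node dd (S = 109.4): V_dd = e^(−0.02)·[0.5000·0.0000 + 0.5000·0.0000] = 0.0000
Node u (S = 148.5): V_u = e^(−0.02)·[0.5000·12.0981 + 0.5000·0.0000] = 5.9293
Node d (S = 121.5): V_d = e^(−0.02)·[0.5000·0.0000 + 0.5000·0.0000] = 0.0000
Node 0 (S = 135): V_0 = e^(−0.02)·[0.5000·5.9293 + 0.5000·0.0000] = 2.9059

$2.91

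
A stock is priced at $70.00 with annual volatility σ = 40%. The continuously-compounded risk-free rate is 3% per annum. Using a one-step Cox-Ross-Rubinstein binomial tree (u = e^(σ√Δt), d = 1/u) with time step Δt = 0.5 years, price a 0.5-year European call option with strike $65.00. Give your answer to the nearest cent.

$12.53

CRR parameters: u = e^(σ√Δt) = e^(0.4·√0.5) = 1.3269, d = 1/u = 0.7536
Per-period rate: rΔt = 0.03·0.5 = 0.015, so R = e^0.015 = 1.0151
Risk-neutral probability p = (e^0.015 − 0.7536)/(1.3269 − 0.7536) = 0.2615/0.5733 = 0.4561
Terminal stock prices: S_u = 92.88, S_d = 52.75
Terminal payoffs (S − K): max(27.88, 0) = 27.88, max(-12.25, 0) = 0
Node 0 (S = 70): V_0 = e^(−0.015)·[0.4561·27.8828 + 0.5439·0.0000] = 12.5285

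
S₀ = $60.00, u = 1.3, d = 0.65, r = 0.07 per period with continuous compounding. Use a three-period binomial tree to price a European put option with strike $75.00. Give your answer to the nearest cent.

Risk-neutral probability p = (e^0.07 − 0.65)/(1.3 − 0.65) = 0.4225/0.6500 = 0.6500
Terminal stock prices: S_uuu = 131.8, S_uud = 65.91, S_udd = 32.96, S_ddd = 16.48
Terminal payoffs (K − S): max(-56.82, 0) = 0, max(9.09, 0) = 9.09, max(42.04, 0) = 42.04, max(58.52, 0) = 58.52
Node uu (S = 101.4): V_uu = e^(−0.07)·[0.6500·0.0000 + 0.3500·9.0900] = 2.9663
Node ud (S = 50.7): V_ud = e^(−0.07)·[0.6500·9.0900 + 0.3500·42.0450] = 19.2295
Node dd (S = 25.35): V_dd = e^(−0.07)·[0.6500·42.0450 + 0.3500·58.5225] = 44.5795
Node u (S = 78): V_u = e^(−0.07)·[0.6500·2.9663 + 0.3500·19.2295] = 8.0729
Node d (S = 39): V_d = e^(−0.07)·[0.6500·19.2295 + 0.3500·44.5795] = 26.2019
Node 0 (S = 60): V_0 = e^(−0.07)·[0.6500·8.0729 + 0.3500·26.2019] = 13.4431

$13.44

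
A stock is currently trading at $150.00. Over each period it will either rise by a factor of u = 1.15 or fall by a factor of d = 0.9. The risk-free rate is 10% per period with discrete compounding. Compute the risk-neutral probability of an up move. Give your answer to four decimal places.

p = 0.8000

Risk-neutral probability p = (1 + 0.1 − 0.9)/(1.15 − 0.9) = 0.2000/0.2500 = 0.8000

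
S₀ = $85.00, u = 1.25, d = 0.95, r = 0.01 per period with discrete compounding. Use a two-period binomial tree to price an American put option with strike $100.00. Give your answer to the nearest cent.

Risk-neutral probability p = (1 + 0.01 − 0.95)/(1.25 − 0.95) = 0.0600/0.3000 = 0.2000
Terminal stock prices: S_uu = 132.8, S_ud = 100.9, S_dd = 76.71
Terminal payoffs (K − S): max(-32.81, 0) = 0, max(-0.9375, 0) = 0, max(23.29, 0) = 23.29
Node u (S = 106.2): continuation = 1/1.01·[0.2000·0.0000 + 0.8000·0.0000] = 0.0000; exercise value = 0.0000 ≤ continuation, so V_u = 0.0000
Node d (S = 80.75): continuation = 1/1.01·[0.2000·0.0000 + 0.8000·23.2875] = 18.4455; exercise value = 19.2500 > continuation, so V_d = 19.2500 (exercise)
Node 0 (S = 85): continuation = 1/1.01·[0.2000·0.0000 + 0.8000·19.2500] = 15.2475; exercise value = 15.0000 ≤ continuation, so V_0 = 15.2475

$15.25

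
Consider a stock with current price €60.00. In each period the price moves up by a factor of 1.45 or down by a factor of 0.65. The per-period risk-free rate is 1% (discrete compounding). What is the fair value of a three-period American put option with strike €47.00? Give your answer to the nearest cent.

Risk-neutral probability p = (1 + 0.01 − 0.65)/(1.45 − 0.65) = 0.3600/0.8000 = 0.4500
Terminal stock prices: S_uuu = 182.9, S_uud = 82, S_udd = 36.76, S_ddd = 16.48
Terminal payoffs (K − S): max(-135.9, 0) = 0, max(-35, 0) = 0, max(10.24, 0) = 10.24, max(30.52, 0) = 30.52
Node uu (S = 126.2): continuation = 1/1.01·[0.4500·0.0000 + 0.5500·0.0000] = 0.0000; exercise value = 0.0000 ≤ continuation, so V_uu = 0.0000
Node ud (S = 56.55): continuation = 1/1.01·[0.4500·0.0000 + 0.5500·10.2425] = 5.5776; exercise value = 0.0000 ≤ continuation, so V_ud = 5.5776
Node dd (S = 25.35): continuation = 1/1.01·[0.4500·10.2425 + 0.5500·30.5225] = 21.1847; exercise value = 21.6500 > continuation, so V_dd = 21.6500 (exercise)
Node u (S = 87): continuation = 1/1.01·[0.4500·0.0000 + 0.5500·5.5776] = 3.0373; exercise value = 0.0000 ≤ continuation, so V_u = 3.0373
Node d (S = 39): continuation = 1/1.01·[0.4500·5.5776 + 0.5500·21.6500] = 14.2747; exercise value = 8.0000 ≤ continuation, so V_d = 14.2747
Node 0 (S = 60): continuation = 1/1.01·[0.4500·3.0373 + 0.5500·14.2747] = 9.1266; exercise value = 0.0000 ≤ continuation, so V_0 = 9.1266

€9.13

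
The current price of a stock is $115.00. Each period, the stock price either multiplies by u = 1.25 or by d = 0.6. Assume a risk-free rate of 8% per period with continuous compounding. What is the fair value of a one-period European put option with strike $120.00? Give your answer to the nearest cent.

Risk-neutral probability p = (e^0.08 − 0.6)/(1.25 − 0.6) = 0.4833/0.6500 = 0.7435
Terminal stock prices: S_u = 143.8, S_d = 69
Terminal payoffs (K − S): max(-23.75, 0) = 0, max(51, 0) = 51
Node 0 (S = 115): V_0 = e^(−0.08)·[0.7435·0.0000 + 0.2565·51.0000] = 12.0749

$12.07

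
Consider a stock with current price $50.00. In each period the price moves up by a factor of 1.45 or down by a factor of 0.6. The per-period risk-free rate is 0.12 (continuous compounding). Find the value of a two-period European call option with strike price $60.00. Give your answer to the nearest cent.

$13.67

Risk-neutral probability p = (e^0.12 − 0.6)/(1.45 − 0.6) = 0.5275/0.8500 = 0.6206
Terminal stock prices: S_uu = 105.1, S_ud = 43.5, S_dd = 18
Terminal payoffs (S − K): max(45.12, 0) = 45.12, max(-16.5, 0) = 0, max(-42, 0) = 0
Node u (S = 72.5): V_u = e^(−0.12)·[0.6206·45.1250 + 0.3794·0.0000] = 24.8372
Node d (S = 30): V_d = e^(−0.12)·[0.6206·0.0000 + 0.3794·0.0000] = 0.0000
Node 0 (S = 50): V_0 = e^(−0.12)·[0.6206·24.8372 + 0.3794·0.0000] = 13.6706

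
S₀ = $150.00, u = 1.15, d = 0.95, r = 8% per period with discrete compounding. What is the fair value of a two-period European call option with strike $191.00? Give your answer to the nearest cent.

$2.67

Risk-neutral probability p = (1 + 0.08 − 0.95)/(1.15 − 0.95) = 0.1300/0.2000 = 0.6500
Terminal stock prices: S_uu = 198.4, S_ud = 163.9, S_dd = 135.4
Terminal payoffs (S − K): max(7.375, 0) = 7.375, max(-27.12, 0) = 0, max(-55.62, 0) = 0
Node u (S = 172.5): V_u = 1/1.08·[0.6500·7.3750 + 0.3500·0.0000] = 4.4387
Node d (S = 142.5): V_d = 1/1.08·[0.6500·0.0000 + 0.3500·0.0000] = 0.0000
Node 0 (S = 150): V_0 = 1/1.08·[0.6500·4.4387 + 0.3500·0.0000] = 2.6714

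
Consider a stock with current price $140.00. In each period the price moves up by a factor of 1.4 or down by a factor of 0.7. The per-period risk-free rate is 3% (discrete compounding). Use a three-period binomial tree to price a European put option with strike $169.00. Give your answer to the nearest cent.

$42.73

Risk-neutral probability p = (1 + 0.03 − 0.7)/(1.4 − 0.7) = 0.3300/0.7000 = 0.4714
Terminal stock prices: S_uuu = 384.2, S_uud = 192.1, S_udd = 96.04, S_ddd = 48.02
Terminal payoffs (K − S): max(-215.2, 0) = 0, max(-23.08, 0) = 0, max(72.96, 0) = 72.96, max(121, 0) = 121
Node uu (S = 274.4): V_uu = 1/1.03·[0.4714·0.0000 + 0.5286·0.0000] = 0.0000
Node ud (S = 137.2): V_ud = 1/1.03·[0.4714·0.0000 + 0.5286·72.9600] = 37.4413
Node dd (S = 68.6): V_dd = 1/1.03·[0.4714·72.9600 + 0.5286·120.9800] = 95.4777
Node u (S = 196): V_u = 1/1.03·[0.4714·0.0000 + 0.5286·37.4413] = 19.2140
Node d (S = 98): V_d = 1/1.03·[0.4714·37.4413 + 0.5286·95.4777] = 66.1337
Node 0 (S = 140): V_0 = 1/1.03·[0.4714·19.2140 + 0.5286·66.1337] = 42.7324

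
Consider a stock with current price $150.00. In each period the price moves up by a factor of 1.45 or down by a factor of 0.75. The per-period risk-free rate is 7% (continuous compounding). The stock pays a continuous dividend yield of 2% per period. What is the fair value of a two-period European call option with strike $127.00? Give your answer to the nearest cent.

Per-period risk-free factor R = e^0.07 = 1.0725; dividend-adjusted growth = e^(0.07−0.02) = 1.0513.
Risk-neutral probability p = (1.0513 − 0.75)/(1.45 − 0.75) = 0.3013/0.7000 = 0.4304
Terminal stock prices: S_uu = 315.4, S_ud = 163.1, S_dd = 84.38
Terminal payoffs (S − K): max(188.4, 0) = 188.4, max(36.12, 0) = 36.12, max(-42.62, 0) = 0
Node u (S = 217.5): V_u = e^(−0.07)·[0.4304·188.3750 + 0.5696·36.1250] = 94.7792
Node d (S = 112.5): V_d = e^(−0.07)·[0.4304·36.1250 + 0.5696·0.0000] = 14.4966
Node 0 (S = 150): V_0 = e^(−0.07)·[0.4304·94.7792 + 0.5696·14.4966] = 45.7332

$45.73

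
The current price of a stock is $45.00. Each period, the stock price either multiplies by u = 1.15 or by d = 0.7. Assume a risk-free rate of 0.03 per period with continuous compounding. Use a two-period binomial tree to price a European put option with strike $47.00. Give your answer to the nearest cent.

Risk-neutral probability p = (e^0.03 − 0.7)/(1.15 − 0.7) = 0.3305/0.4500 = 0.7343
Terminal stock prices: S_uu = 59.51, S_ud = 36.22, S_dd = 22.05
Terminal payoffs (K − S): max(-12.51, 0) = 0, max(10.78, 0) = 10.78, max(24.95, 0) = 24.95
Node u (S = 51.75): V_u = e^(−0.03)·[0.7343·0.0000 + 0.2657·10.7750] = 2.7779
Node d (S = 31.5): V_d = e^(−0.03)·[0.7343·10.7750 + 0.2657·24.9500] = 14.1109
Node 0 (S = 45): V_0 = e^(−0.03)·[0.7343·2.7779 + 0.2657·14.1109] = 5.6175

$5.62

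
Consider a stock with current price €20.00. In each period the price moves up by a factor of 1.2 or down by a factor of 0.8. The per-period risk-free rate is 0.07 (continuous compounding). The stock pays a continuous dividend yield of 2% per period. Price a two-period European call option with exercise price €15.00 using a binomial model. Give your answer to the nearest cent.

€6.44

Per-period risk-free factor R = e^0.07 = 1.0725; dividend-adjusted growth = e^(0.07−0.02) = 1.0513.
Risk-neutral probability p = (1.0513 − 0.8)/(1.2 − 0.8) = 0.2513/0.4000 = 0.6282
Terminal stock prices: S_uu = 28.8, S_ud = 19.2, S_dd = 12.8
Terminal payoffs (S − K): max(13.8, 0) = 13.8, max(4.2, 0) = 4.2, max(-2.2, 0) = 0
Node u (S = 24): V_u = e^(−0.07)·[0.6282·13.8000 + 0.3718·4.2000] = 9.5389
Node d (S = 16): V_d = e^(−0.07)·[0.6282·4.2000 + 0.3718·0.0000] = 2.4600
Node 0 (S = 20): V_0 = e^(−0.07)·[0.6282·9.5389 + 0.3718·2.4600] = 6.4398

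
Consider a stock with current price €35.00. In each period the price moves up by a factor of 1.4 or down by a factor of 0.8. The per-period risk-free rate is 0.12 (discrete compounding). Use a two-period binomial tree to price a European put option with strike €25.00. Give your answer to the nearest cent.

€0.45

Risk-neutral probability p = (1 + 0.12 − 0.8)/(1.4 − 0.8) = 0.3200/0.6000 = 0.5333
Terminal stock prices: S_uu = 68.6, S_ud = 39.2, S_dd = 22.4
Terminal payoffs (K − S): max(-43.6, 0) = 0, max(-14.2, 0) = 0, max(2.6, 0) = 2.6
Node u (S = 49): V_u = 1/1.12·[0.5333·0.0000 + 0.4667·0.0000] = 0.0000
Node d (S = 28): V_d = 1/1.12·[0.5333·0.0000 + 0.4667·2.6000] = 1.0833
Node 0 (S = 35): V_0 = 1/1.12·[0.5333·0.0000 + 0.4667·1.0833] = 0.4514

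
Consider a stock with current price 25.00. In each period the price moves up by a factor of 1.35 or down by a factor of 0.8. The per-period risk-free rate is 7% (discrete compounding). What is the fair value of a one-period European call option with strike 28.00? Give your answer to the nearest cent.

2.64

Risk-neutral probability p = (1 + 0.07 − 0.8)/(1.35 − 0.8) = 0.2700/0.5500 = 0.4909
Terminal stock prices: S_u = 33.75, S_d = 20
Terminal payoffs (S − K): max(5.75, 0) = 5.75, max(-8, 0) = 0
Node 0 (S = 25): V_0 = 1/1.07·[0.4909·5.7500 + 0.5091·0.0000] = 2.6381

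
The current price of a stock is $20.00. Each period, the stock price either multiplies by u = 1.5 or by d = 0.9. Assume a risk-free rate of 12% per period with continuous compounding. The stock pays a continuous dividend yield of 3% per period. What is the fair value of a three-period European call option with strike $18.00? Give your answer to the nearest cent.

$6.46

Per-period risk-free factor R = e^0.12 = 1.1275; dividend-adjusted growth = e^(0.12−0.03) = 1.0942.
Risk-neutral probability p = (1.0942 − 0.9)/(1.5 − 0.9) = 0.1942/0.6000 = 0.3236
Terminal stock prices: S_uuu = 67.5, S_uud = 40.5, S_udd = 24.3, S_ddd = 14.58
Terminal payoffs (S − K): max(49.5, 0) = 49.5, max(22.5, 0) = 22.5, max(6.3, 0) = 6.3, max(-3.42, 0) = 0
Node uu (S = 45): V_uu = e^(−0.12)·[0.3236·49.5000 + 0.6764·22.5000] = 27.7055
Node ud (S = 27): V_ud = e^(−0.12)·[0.3236·22.5000 + 0.6764·6.3000] = 10.2375
Node dd (S = 16.2): V_dd = e^(−0.12)·[0.3236·6.3000 + 0.6764·0.0000] = 1.8083
Node u (S = 30): V_u = e^(−0.12)·[0.3236·27.7055 + 0.6764·10.2375] = 14.0936
Node d (S = 18): V_d = e^(−0.12)·[0.3236·10.2375 + 0.6764·1.8083] = 4.0232
Node 0 (S = 20): V_0 = e^(−0.12)·[0.3236·14.0936 + 0.6764·4.0232] = 6.4588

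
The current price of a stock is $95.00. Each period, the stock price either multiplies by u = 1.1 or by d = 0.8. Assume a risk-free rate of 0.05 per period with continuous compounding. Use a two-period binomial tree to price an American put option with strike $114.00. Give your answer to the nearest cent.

Risk-neutral probability p = (e^0.05 − 0.8)/(1.1 − 0.8) = 0.2513/0.3000 = 0.8376
Terminal stock prices: S_uu = 115, S_ud = 83.6, S_dd = 60.8
Terminal payoffs (K − S): max(-0.95, 0) = 0, max(30.4, 0) = 30.4, max(53.2, 0) = 53.2
Node u (S = 104.5): continuation = e^(−0.05)·[0.8376·0.0000 + 0.1624·30.4000] = 4.6970; exercise value = 9.5000 > continuation, so V_u = 9.5000 (exercise)
Node d (S = 76): continuation = e^(−0.05)·[0.8376·30.4000 + 0.1624·53.2000] = 32.4402; exercise value = 38.0000 > continuation, so V_d = 38.0000 (exercise)
Node 0 (S = 95): continuation = e^(−0.05)·[0.8376·9.5000 + 0.1624·38.0000] = 13.4402; exercise value = 19.0000 > continuation, so V_0 = 19.0000 (exercise)

$19.00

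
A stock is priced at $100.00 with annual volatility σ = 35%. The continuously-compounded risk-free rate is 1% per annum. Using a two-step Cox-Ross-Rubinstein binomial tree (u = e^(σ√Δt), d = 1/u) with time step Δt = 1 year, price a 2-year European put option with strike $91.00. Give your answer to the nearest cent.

CRR parameters: u = e^(σ√Δt) = e^(0.35·√1) = 1.4191, d = 1/u = 0.7047
Per-period rate: rΔt = 0.01·1 = 0.01, so R = e^0.01 = 1.0101
Risk-neutral probability p = (e^0.01 − 0.7047)/(1.4191 − 0.7047) = 0.3054/0.7144 = 0.4275
Terminal stock prices: S_uu = 201.4, S_ud = 100, S_dd = 49.66
Terminal payoffs (K − S): max(-110.4, 0) = 0, max(-9, 0) = 0, max(41.34, 0) = 41.34
Node u (S = 141.9): V_u = e^(−0.01)·[0.4275·0.0000 + 0.5725·0.0000] = 0.0000
Node d (S = 70.47): V_d = e^(−0.01)·[0.4275·0.0000 + 0.5725·41.3415] = 23.4345
Node 0 (S = 100): V_0 = e^(−0.01)·[0.4275·0.0000 + 0.5725·23.4345] = 13.2839

$13.28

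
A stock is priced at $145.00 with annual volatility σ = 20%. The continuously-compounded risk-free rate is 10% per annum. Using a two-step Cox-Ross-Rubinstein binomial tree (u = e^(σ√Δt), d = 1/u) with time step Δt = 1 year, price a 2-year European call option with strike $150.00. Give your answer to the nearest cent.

CRR parameters: u = e^(σ√Δt) = e^(0.2·√1) = 1.2214, d = 1/u = 0.8187
Per-period rate: rΔt = 0.1·1 = 0.1, so R = e^0.1 = 1.1052
Risk-neutral probability p = (e^0.1 − 0.8187)/(1.2214 − 0.8187) = 0.2864/0.4027 = 0.7113
Terminal stock prices: S_uu = 216.3, S_ud = 145, S_dd = 97.2
Terminal payoffs (S − K): max(66.31, 0) = 66.31, max(-5, 0) = 0, max(-52.8, 0) = 0
Node u (S = 177.1): V_u = e^(−0.1)·[0.7113·66.3146 + 0.2887·0.0000] = 42.6837
Node d (S = 118.7): V_d = e^(−0.1)·[0.7113·0.0000 + 0.2887·0.0000] = 0.0000
Node 0 (S = 145): V_0 = e^(−0.1)·[0.7113·42.6837 + 0.2887·0.0000] = 27.4736

$27.47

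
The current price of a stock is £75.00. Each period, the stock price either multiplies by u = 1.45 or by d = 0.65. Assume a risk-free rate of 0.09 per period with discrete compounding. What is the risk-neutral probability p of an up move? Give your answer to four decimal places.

p = 0.5500

Risk-neutral probability p = (1 + 0.09 − 0.65)/(1.45 − 0.65) = 0.4400/0.8000 = 0.5500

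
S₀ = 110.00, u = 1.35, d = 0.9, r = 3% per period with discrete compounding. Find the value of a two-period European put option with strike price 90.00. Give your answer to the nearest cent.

Risk-neutral probability p = (1 + 0.03 − 0.9)/(1.35 − 0.9) = 0.1300/0.4500 = 0.2889
Terminal stock prices: S_uu = 200.5, S_ud = 133.7, S_dd = 89.1
Terminal payoffs (K − S): max(-110.5, 0) = 0, max(-43.65, 0) = 0, max(0.9, 0) = 0.9
Node u (S = 148.5): V_u = 1/1.03·[0.2889·0.0000 + 0.7111·0.0000] = 0.0000
Node d (S = 99): V_d = 1/1.03·[0.2889·0.0000 + 0.7111·0.9000] = 0.6214
Node 0 (S = 110): V_0 = 1/1.03·[0.2889·0.0000 + 0.7111·0.6214] = 0.4290

0.43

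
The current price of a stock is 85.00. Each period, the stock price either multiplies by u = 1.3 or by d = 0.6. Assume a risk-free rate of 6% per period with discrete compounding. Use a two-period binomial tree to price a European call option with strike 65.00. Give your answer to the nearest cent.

30.75

Risk-neutral probability p = (1 + 0.06 − 0.6)/(1.3 − 0.6) = 0.4600/0.7000 = 0.6571
Terminal stock prices: S_uu = 143.7, S_ud = 66.3, S_dd = 30.6
Terminal payoffs (S − K): max(78.65, 0) = 78.65, max(1.3, 0) = 1.3, max(-34.4, 0) = 0
Node u (S = 110.5): V_u = 1/1.06·[0.6571·78.6500 + 0.3429·1.3000] = 49.1792
Node d (S = 51): V_d = 1/1.06·[0.6571·1.3000 + 0.3429·0.0000] = 0.8059
Node 0 (S = 85): V_0 = 1/1.06·[0.6571·49.1792 + 0.3429·0.8059] = 30.7492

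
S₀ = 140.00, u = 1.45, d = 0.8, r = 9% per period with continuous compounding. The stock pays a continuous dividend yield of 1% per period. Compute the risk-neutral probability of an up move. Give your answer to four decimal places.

p = 0.4358

Per-period risk-free factor R = e^0.09 = 1.0942; dividend-adjusted growth = e^(0.09−0.01) = 1.0833.
Risk-neutral probability p = (1.0833 − 0.8)/(1.45 − 0.8) = 0.2833/0.6500 = 0.4358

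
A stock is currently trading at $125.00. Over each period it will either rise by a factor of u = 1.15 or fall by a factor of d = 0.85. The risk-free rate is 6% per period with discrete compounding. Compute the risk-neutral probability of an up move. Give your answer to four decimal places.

Risk-neutral probability p = (1 + 0.06 − 0.85)/(1.15 − 0.85) = 0.2100/0.3000 = 0.7000

p = 0.7000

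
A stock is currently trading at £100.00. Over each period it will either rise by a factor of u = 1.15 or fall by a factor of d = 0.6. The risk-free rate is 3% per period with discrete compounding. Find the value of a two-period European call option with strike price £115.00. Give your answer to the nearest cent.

£9.94

Risk-neutral probability p = (1 + 0.03 − 0.6)/(1.15 − 0.6) = 0.4300/0.5500 = 0.7818
Terminal stock prices: S_uu = 132.2, S_ud = 69, S_dd = 36
Terminal payoffs (S − K): max(17.25, 0) = 17.25, max(-46, 0) = 0, max(-79, 0) = 0
Node u (S = 115): V_u = 1/1.03·[0.7818·17.2500 + 0.2182·0.0000] = 13.0936
Node d (S = 60): V_d = 1/1.03·[0.7818·0.0000 + 0.2182·0.0000] = 0.0000
Node 0 (S = 100): V_0 = 1/1.03·[0.7818·13.0936 + 0.2182·0.0000] = 9.9386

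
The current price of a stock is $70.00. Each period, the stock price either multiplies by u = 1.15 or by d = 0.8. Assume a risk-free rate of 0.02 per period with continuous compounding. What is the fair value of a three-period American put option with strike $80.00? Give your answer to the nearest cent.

Risk-neutral probability p = (e^0.02 − 0.8)/(1.15 − 0.8) = 0.2202/0.3500 = 0.6291
Terminal stock prices: S_uuu = 106.5, S_uud = 74.06, S_udd = 51.52, S_ddd = 35.84
Terminal payoffs (K − S): max(-26.46, 0) = 0, max(5.94, 0) = 5.94, max(28.48, 0) = 28.48, max(44.16, 0) = 44.16
Node uu (S = 92.57): continuation = e^(−0.02)·[0.6291·0.0000 + 0.3709·5.9400] = 2.1592; exercise value = 0.0000 ≤ continuation, so V_uu = 2.1592
Node ud (S = 64.4): continuation = e^(−0.02)·[0.6291·5.9400 + 0.3709·28.4800] = 14.0159; exercise value = 15.6000 > continuation, so V_ud = 15.6000 (exercise)
Node dd (S = 44.8): continuation = e^(−0.02)·[0.6291·28.4800 + 0.3709·44.1600] = 33.6159; exercise value = 35.2000 > continuation, so V_dd = 35.2000 (exercise)
Node u (S = 80.5): continuation = e^(−0.02)·[0.6291·2.1592 + 0.3709·15.6000] = 7.0023; exercise value = 0.0000 ≤ continuation, so V_u = 7.0023
Node d (S = 56): continuation = e^(−0.02)·[0.6291·15.6000 + 0.3709·35.2000] = 22.4159; exercise value = 24.0000 > continuation, so V_d = 24.0000 (exercise)
Node 0 (S = 70): continuation = e^(−0.02)·[0.6291·7.0023 + 0.3709·24.0000] = 13.0425; exercise value = 10.0000 ≤ continuation, so V_0 = 13.0425

$13.04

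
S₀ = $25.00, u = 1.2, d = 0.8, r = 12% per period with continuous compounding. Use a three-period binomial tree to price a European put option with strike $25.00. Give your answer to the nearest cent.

$0.38

Risk-neutral probability p = (e^0.12 − 0.8)/(1.2 − 0.8) = 0.3275/0.4000 = 0.8187
Terminal stock prices: S_uuu = 43.2, S_uud = 28.8, S_udd = 19.2, S_ddd = 12.8
Terminal payoffs (K − S): max(-18.2, 0) = 0, max(-3.8, 0) = 0, max(5.8, 0) = 5.8, max(12.2, 0) = 12.2
Node uu (S = 36): V_uu = e^(−0.12)·[0.8187·0.0000 + 0.1813·0.0000] = 0.0000
Node ud (S = 24): V_ud = e^(−0.12)·[0.8187·0.0000 + 0.1813·5.8000] = 0.9324
Node dd (S = 16): V_dd = e^(−0.12)·[0.8187·5.8000 + 0.1813·12.2000] = 6.1730
Node u (S = 30): V_u = e^(−0.12)·[0.8187·0.0000 + 0.1813·0.9324] = 0.1499
Node d (S = 20): V_d = e^(−0.12)·[0.8187·0.9324 + 0.1813·6.1730] = 1.6695
Node 0 (S = 25): V_0 = e^(−0.12)·[0.8187·0.1499 + 0.1813·1.6695] = 0.3772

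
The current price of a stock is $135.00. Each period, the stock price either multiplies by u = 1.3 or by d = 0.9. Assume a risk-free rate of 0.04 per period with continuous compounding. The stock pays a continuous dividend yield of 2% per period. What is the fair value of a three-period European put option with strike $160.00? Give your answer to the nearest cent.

$25.68

Per-period risk-free factor R = e^0.04 = 1.0408; dividend-adjusted growth = e^(0.04−0.02) = 1.0202.
Risk-neutral probability p = (1.0202 − 0.9)/(1.3 − 0.9) = 0.1202/0.4000 = 0.3005
Terminal stock prices: S_uuu = 296.6, S_uud = 205.3, S_udd = 142.2, S_ddd = 98.42
Terminal payoffs (K − S): max(-136.6, 0) = 0, max(-45.34, 0) = 0, max(17.84, 0) = 17.84, max(61.58, 0) = 61.58
Node uu (S = 228.2): V_uu = e^(−0.04)·[0.3005·0.0000 + 0.6995·0.0000] = 0.0000
Node ud (S = 158): V_ud = e^(−0.04)·[0.3005·0.0000 + 0.6995·17.8450] = 11.9931
Node dd (S = 109.4): V_dd = e^(−0.04)·[0.3005·17.8450 + 0.6995·61.5850] = 46.5416
Node u (S = 175.5): V_u = e^(−0.04)·[0.3005·0.0000 + 0.6995·11.9931] = 8.0602
Node d (S = 121.5): V_d = e^(−0.04)·[0.3005·11.9931 + 0.6995·46.5416] = 34.7418
Node 0 (S = 135): V_0 = e^(−0.04)·[0.3005·8.0602 + 0.6995·34.7418] = 25.6760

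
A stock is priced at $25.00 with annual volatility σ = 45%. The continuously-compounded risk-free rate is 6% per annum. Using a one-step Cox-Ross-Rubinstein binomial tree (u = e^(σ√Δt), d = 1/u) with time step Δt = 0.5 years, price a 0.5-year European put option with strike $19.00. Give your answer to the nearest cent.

$0.42

CRR parameters: u = e^(σ√Δt) = e^(0.45·√0.5) = 1.3746, d = 1/u = 0.7275
Per-period rate: rΔt = 0.06·0.5 = 0.03, so R = e^0.03 = 1.0305
Risk-neutral probability p = (e^0.03 − 0.7275)/(1.3746 − 0.7275) = 0.3030/0.6472 = 0.4682
Terminal stock prices: S_u = 34.37, S_d = 18.19
Terminal payoffs (K − S): max(-15.37, 0) = 0, max(0.8135, 0) = 0.8135
Node 0 (S = 25): V_0 = e^(−0.03)·[0.4682·0.0000 + 0.5318·0.8135] = 0.4199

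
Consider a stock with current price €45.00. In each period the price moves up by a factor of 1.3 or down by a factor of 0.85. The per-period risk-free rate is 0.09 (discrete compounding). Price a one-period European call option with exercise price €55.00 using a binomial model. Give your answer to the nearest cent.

Risk-neutral probability p = (1 + 0.09 − 0.85)/(1.3 − 0.85) = 0.2400/0.4500 = 0.5333
Terminal stock prices: S_u = 58.5, S_d = 38.25
Terminal payoffs (S − K): max(3.5, 0) = 3.5, max(-16.75, 0) = 0
Node 0 (S = 45): V_0 = 1/1.09·[0.5333·3.5000 + 0.4667·0.0000] = 1.7125

€1.71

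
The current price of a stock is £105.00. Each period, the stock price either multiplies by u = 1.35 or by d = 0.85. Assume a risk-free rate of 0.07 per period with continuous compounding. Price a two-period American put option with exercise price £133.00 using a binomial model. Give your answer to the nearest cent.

£28.00

Risk-neutral probability p = (e^0.07 − 0.85)/(1.35 − 0.85) = 0.2225/0.5000 = 0.4450
Terminal stock prices: S_uu = 191.4, S_ud = 120.5, S_dd = 75.86
Terminal payoffs (K − S): max(-58.36, 0) = 0, max(12.51, 0) = 12.51, max(57.14, 0) = 57.14
Node u (S = 141.8): continuation = e^(−0.07)·[0.4450·0.0000 + 0.5550·12.5125] = 6.4748; exercise value = 0.0000 ≤ continuation, so V_u = 6.4748
Node d (S = 89.25): continuation = e^(−0.07)·[0.4450·12.5125 + 0.5550·57.1375] = 34.7584; exercise value = 43.7500 > continuation, so V_d = 43.7500 (exercise)
Node 0 (S = 105): continuation = e^(−0.07)·[0.4450·6.4748 + 0.5550·43.7500] = 25.3256; exercise value = 28.0000 > continuation, so V_0 = 28.0000 (exercise)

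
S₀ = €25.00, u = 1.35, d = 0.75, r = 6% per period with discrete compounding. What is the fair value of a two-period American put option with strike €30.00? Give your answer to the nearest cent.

Risk-neutral probability p = (1 + 0.06 − 0.75)/(1.35 − 0.75) = 0.3100/0.6000 = 0.5167
Terminal stock prices: S_uu = 45.56, S_ud = 25.31, S_dd = 14.06
Terminal payoffs (K − S): max(-15.56, 0) = 0, max(4.688, 0) = 4.688, max(15.94, 0) = 15.94
Node u (S = 33.75): continuation = 1/1.06·[0.5167·0.0000 + 0.4833·4.6875] = 2.1374; exercise value = 0.0000 ≤ continuation, so V_u = 2.1374
Node d (S = 18.75): continuation = 1/1.06·[0.5167·4.6875 + 0.4833·15.9375] = 9.5519; exercise value = 11.2500 > continuation, so V_d = 11.2500 (exercise)
Node 0 (S = 25): continuation = 1/1.06·[0.5167·2.1374 + 0.4833·11.2500] = 6.1715; exercise value = 5.0000 ≤ continuation, so V_0 = 6.1715

€6.17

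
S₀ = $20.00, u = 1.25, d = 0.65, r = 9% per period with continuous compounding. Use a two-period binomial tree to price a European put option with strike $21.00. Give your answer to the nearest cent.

$2.23

Risk-neutral probability p = (e^0.09 − 0.65)/(1.25 − 0.65) = 0.4442/0.6000 = 0.7403
Terminal stock prices: S_uu = 31.25, S_ud = 16.25, S_dd = 8.45
Terminal payoffs (K − S): max(-10.25, 0) = 0, max(4.75, 0) = 4.75, max(12.55, 0) = 12.55
Node u (S = 25): V_u = e^(−0.09)·[0.7403·0.0000 + 0.2597·4.7500] = 1.1274
Node d (S = 13): V_d = e^(−0.09)·[0.7403·4.7500 + 0.2597·12.5500] = 6.1926
Node 0 (S = 20): V_0 = e^(−0.09)·[0.7403·1.1274 + 0.2597·6.1926] = 2.2326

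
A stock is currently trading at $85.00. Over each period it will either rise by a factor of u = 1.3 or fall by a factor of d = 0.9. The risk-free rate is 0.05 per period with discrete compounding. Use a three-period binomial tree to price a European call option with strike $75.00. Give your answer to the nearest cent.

Risk-neutral probability p = (1 + 0.05 − 0.9)/(1.3 − 0.9) = 0.1500/0.4000 = 0.3750
Terminal stock prices: S_uuu = 186.7, S_uud = 129.3, S_udd = 89.51, S_ddd = 61.97
Terminal payoffs (S − K): max(111.7, 0) = 111.7, max(54.28, 0) = 54.28, max(14.51, 0) = 14.51, max(-13.03, 0) = 0
Node uu (S = 143.7): V_uu = 1/1.05·[0.3750·111.7450 + 0.6250·54.2850] = 72.2214
Node ud (S = 99.45): V_ud = 1/1.05·[0.3750·54.2850 + 0.6250·14.5050] = 28.0214
Node dd (S = 68.85): V_dd = 1/1.05·[0.3750·14.5050 + 0.6250·0.0000] = 5.1804
Node u (S = 110.5): V_u = 1/1.05·[0.3750·72.2214 + 0.6250·28.0214] = 42.4728
Node d (S = 76.5): V_d = 1/1.05·[0.3750·28.0214 + 0.6250·5.1804] = 13.0912
Node 0 (S = 85): V_0 = 1/1.05·[0.3750·42.4728 + 0.6250·13.0912] = 22.9612

$22.96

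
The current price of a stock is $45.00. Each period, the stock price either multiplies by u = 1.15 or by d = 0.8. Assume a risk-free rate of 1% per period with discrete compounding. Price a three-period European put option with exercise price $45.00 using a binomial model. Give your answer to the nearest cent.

Risk-neutral probability p = (1 + 0.01 − 0.8)/(1.15 − 0.8) = 0.2100/0.3500 = 0.6000
Terminal stock prices: S_uuu = 68.44, S_uud = 47.61, S_udd = 33.12, S_ddd = 23.04
Terminal payoffs (K − S): max(-23.44, 0) = 0, max(-2.61, 0) = 0, max(11.88, 0) = 11.88, max(21.96, 0) = 21.96
Node uu (S = 59.51): V_uu = 1/1.01·[0.6000·0.0000 + 0.4000·0.0000] = 0.0000
Node ud (S = 41.4): V_ud = 1/1.01·[0.6000·0.0000 + 0.4000·11.8800] = 4.7050
Node dd (S = 28.8): V_dd = 1/1.01·[0.6000·11.8800 + 0.4000·21.9600] = 15.7545
Node u (S = 51.75): V_u = 1/1.01·[0.6000·0.0000 + 0.4000·4.7050] = 1.8633
Node d (S = 36): V_d = 1/1.01·[0.6000·4.7050 + 0.4000·15.7545] = 9.0344
Node 0 (S = 45): V_0 = 1/1.01·[0.6000·1.8633 + 0.4000·9.0344] = 4.6849

$4.68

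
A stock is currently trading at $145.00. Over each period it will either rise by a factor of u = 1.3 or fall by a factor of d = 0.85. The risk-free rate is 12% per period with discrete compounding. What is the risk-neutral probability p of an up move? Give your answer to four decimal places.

p = 0.6000

Risk-neutral probability p = (1 + 0.12 − 0.85)/(1.3 − 0.85) = 0.2700/0.4500 = 0.6000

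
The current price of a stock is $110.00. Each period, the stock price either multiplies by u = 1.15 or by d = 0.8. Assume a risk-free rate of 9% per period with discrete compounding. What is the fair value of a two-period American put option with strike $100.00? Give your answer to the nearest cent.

Risk-neutral probability p = (1 + 0.09 − 0.8)/(1.15 − 0.8) = 0.2900/0.3500 = 0.8286
Terminal stock prices: S_uu = 145.5, S_ud = 101.2, S_dd = 70.4
Terminal payoffs (K − S): max(-45.47, 0) = 0, max(-1.2, 0) = 0, max(29.6, 0) = 29.6
Node u (S = 126.5): continuation = 1/1.09·[0.8286·0.0000 + 0.1714·0.0000] = 0.0000; exercise value = 0.0000 ≤ continuation, so V_u = 0.0000
Node d (S = 88): continuation = 1/1.09·[0.8286·0.0000 + 0.1714·29.6000] = 4.6553; exercise value = 12.0000 > continuation, so V_d = 12.0000 (exercise)
Node 0 (S = 110): continuation = 1/1.09·[0.8286·0.0000 + 0.1714·12.0000] = 1.8873; exercise value = 0.0000 ≤ continuation, so V_0 = 1.8873

$1.89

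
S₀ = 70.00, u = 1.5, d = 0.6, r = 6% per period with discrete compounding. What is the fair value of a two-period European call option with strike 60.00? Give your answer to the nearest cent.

24.00

Risk-neutral probability p = (1 + 0.06 − 0.6)/(1.5 − 0.6) = 0.4600/0.9000 = 0.5111
Terminal stock prices: S_uu = 157.5, S_ud = 63, S_dd = 25.2
Terminal payoffs (S − K): max(97.5, 0) = 97.5, max(3, 0) = 3, max(-34.8, 0) = 0
Node u (S = 105): V_u = 1/1.06·[0.5111·97.5000 + 0.4889·3.0000] = 48.3962
Node d (S = 42): V_d = 1/1.06·[0.5111·3.0000 + 0.4889·0.0000] = 1.4465
Node 0 (S = 70): V_0 = 1/1.06·[0.5111·48.3962 + 0.4889·1.4465] = 24.0029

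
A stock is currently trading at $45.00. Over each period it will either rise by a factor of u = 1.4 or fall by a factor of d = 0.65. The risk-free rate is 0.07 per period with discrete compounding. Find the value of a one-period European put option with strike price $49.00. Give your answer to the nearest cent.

$8.12

Risk-neutral probability p = (1 + 0.07 − 0.65)/(1.4 − 0.65) = 0.4200/0.7500 = 0.5600
Terminal stock prices: S_u = 63, S_d = 29.25
Terminal payoffs (K − S): max(-14, 0) = 0, max(19.75, 0) = 19.75
Node 0 (S = 45): V_0 = 1/1.07·[0.5600·0.0000 + 0.4400·19.7500] = 8.1215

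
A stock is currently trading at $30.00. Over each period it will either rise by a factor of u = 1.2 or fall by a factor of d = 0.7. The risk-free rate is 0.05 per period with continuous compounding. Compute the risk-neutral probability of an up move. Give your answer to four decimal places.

p = 0.7025

Risk-neutral probability p = (e^0.05 − 0.7)/(1.2 − 0.7) = 0.3513/0.5000 = 0.7025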